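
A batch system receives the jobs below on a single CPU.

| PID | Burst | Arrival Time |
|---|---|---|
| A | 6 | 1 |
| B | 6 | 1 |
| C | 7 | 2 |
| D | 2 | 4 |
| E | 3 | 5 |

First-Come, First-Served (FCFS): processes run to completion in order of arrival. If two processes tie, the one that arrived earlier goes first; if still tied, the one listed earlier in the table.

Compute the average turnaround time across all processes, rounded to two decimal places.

Timeline: | idle 0-1 | A 1-7 | B 7-13 | C 13-20 | D 20-22 | E 22-25 |
Completion: A=7  B=13  C=20  D=22  E=25
Turnaround (C−A): A=6  B=12  C=18  D=18  E=20
Turnaround times: A=6, B=12, C=18, D=18, E=20
Average turnaround = (6+12+18+18+20) / 5 = 74/5 = 14.80

14.80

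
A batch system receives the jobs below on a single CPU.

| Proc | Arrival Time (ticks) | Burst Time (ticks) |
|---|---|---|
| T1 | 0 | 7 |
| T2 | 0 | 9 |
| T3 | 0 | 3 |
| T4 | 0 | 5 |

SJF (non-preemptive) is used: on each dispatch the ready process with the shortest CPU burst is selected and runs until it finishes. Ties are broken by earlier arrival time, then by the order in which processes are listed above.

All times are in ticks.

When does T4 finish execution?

8

Timeline: | T3 0-3 | T4 3-8 | T1 8-15 | T2 15-24 |
Completion: T1=15  T2=24  T3=3  T4=8
Turnaround (C−A): T1=15  T2=24  T3=3  T4=8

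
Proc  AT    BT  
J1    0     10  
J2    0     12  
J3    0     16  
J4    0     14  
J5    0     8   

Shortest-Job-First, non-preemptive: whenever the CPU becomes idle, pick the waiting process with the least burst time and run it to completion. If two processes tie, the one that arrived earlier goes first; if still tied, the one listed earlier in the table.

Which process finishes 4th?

Timeline: | J5 0-8 | J1 8-18 | J2 18-30 | J4 30-44 | J3 44-60 |
Completion: J1=18  J2=30  J3=60  J4=44  J5=8
Finish order: J5 → J1 → J2 → J4 → J3

J4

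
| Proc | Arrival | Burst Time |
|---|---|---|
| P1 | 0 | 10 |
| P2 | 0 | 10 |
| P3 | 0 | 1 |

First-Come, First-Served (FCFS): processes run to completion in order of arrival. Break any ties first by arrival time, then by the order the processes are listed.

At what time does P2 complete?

20

Schedule: | P1 0-10 | P2 10-20 | P3 20-21 |
Completion: P1=10  P2=20  P3=21
Turnaround (C−A): P1=10  P2=20  P3=21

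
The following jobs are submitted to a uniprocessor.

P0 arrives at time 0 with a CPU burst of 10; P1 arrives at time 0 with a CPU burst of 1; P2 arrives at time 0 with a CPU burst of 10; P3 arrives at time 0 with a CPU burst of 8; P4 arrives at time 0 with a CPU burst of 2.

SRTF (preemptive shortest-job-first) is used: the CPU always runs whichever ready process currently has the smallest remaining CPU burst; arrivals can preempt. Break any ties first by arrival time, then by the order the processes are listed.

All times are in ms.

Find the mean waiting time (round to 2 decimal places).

7.20

Timeline: | P1 0-1 | P4 1-3 | P3 3-11 | P0 11-21 | P2 21-31 |
Completion: P0=21  P1=1  P2=31  P3=11  P4=3
Waiting times: P0=11, P1=0, P2=21, P3=3, P4=1
Average waiting = (11+0+21+3+1) / 5 = 36/5 = 7.20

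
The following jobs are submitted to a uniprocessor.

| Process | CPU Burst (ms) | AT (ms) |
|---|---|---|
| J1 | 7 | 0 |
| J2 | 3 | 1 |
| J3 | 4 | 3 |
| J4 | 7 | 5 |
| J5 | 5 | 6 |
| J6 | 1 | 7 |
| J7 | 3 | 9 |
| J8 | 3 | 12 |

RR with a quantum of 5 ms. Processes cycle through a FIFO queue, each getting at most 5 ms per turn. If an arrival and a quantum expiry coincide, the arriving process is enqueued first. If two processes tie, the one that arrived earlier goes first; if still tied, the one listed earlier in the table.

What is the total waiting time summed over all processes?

Gantt: | J1 0-5 | J2 5-8 | J3 8-12 | J4 12-17 | J1 17-19 | J5 19-24 | J6 24-25 | J7 25-28 | J8 28-31 | J4 31-33 |
Completion: J1=19  J2=8  J3=12  J4=33  J5=24  J6=25  J7=28  J8=31
Turnaround (C−A): J1=19  J2=7  J3=9  J4=28  J5=18  J6=18  J7=19  J8=19
Waiting = turnaround − burst: J1=12, J2=4, J3=5, J4=21, J5=13, J6=17, J7=16, J8=16
Total waiting = 12 + 4 + 5 + 21 + 13 + 17 + 16 + 16 = 104

104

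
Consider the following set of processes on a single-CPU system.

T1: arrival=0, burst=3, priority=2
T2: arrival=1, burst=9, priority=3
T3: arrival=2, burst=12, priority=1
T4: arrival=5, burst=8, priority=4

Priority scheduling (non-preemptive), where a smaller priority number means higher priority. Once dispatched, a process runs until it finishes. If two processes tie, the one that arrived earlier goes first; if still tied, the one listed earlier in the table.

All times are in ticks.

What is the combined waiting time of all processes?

34

Timeline: | T1 0-3 | T3 3-15 | T2 15-24 | T4 24-32 |
Completion: T1=3  T2=24  T3=15  T4=32
Waiting = turnaround − burst: T1=0, T2=14, T3=1, T4=19
Total waiting = 0 + 14 + 1 + 19 = 34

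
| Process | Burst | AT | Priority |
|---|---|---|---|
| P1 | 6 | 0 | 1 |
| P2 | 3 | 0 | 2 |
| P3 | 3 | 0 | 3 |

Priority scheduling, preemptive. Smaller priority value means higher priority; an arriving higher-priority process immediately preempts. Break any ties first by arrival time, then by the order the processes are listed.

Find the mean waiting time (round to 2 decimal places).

Timeline: | P1 0-6 | P2 6-9 | P3 9-12 |
Completion: P1=6  P2=9  P3=12
Turnaround (C−A): P1=6  P2=9  P3=12
Waiting times: P1=0, P2=6, P3=9
Average waiting = (0+6+9) / 3 = 15/3 = 5.00

5.00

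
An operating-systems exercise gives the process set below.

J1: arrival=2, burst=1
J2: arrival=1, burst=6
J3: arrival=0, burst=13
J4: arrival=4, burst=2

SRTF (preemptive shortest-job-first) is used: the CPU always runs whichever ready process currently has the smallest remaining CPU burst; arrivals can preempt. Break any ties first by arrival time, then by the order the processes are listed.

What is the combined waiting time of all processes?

Gantt: | J3 0-1 | J2 1-2 | J1 2-3 | J2 3-4 | J4 4-6 | J2 6-10 | J3 10-22 |
Completion: J1=3  J2=10  J3=22  J4=6
Turnaround (C−A): J1=1  J2=9  J3=22  J4=2
Waiting = turnaround − burst: J1=0, J2=3, J3=9, J4=0
Total waiting = 0 + 3 + 9 + 0 = 12

12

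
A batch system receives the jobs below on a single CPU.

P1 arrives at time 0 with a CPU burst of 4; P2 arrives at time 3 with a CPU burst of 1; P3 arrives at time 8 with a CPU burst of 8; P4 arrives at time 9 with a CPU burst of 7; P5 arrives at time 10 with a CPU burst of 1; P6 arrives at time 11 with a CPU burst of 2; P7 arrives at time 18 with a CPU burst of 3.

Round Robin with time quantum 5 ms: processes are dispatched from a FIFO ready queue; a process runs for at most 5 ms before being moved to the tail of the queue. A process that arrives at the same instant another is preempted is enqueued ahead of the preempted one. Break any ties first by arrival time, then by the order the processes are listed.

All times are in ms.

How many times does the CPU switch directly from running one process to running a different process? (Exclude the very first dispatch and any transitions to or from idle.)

7

Schedule: | P1 0-4 | P2 4-5 | idle 5-8 | P3 8-13 | P4 13-18 | P5 18-19 | P6 19-21 | P3 21-24 | P7 24-27 | P4 27-29 |
Completion: P1=4  P2=5  P3=24  P4=29  P5=19  P6=21  P7=27
Turnaround (C−A): P1=4  P2=2  P3=16  P4=20  P5=9  P6=10  P7=9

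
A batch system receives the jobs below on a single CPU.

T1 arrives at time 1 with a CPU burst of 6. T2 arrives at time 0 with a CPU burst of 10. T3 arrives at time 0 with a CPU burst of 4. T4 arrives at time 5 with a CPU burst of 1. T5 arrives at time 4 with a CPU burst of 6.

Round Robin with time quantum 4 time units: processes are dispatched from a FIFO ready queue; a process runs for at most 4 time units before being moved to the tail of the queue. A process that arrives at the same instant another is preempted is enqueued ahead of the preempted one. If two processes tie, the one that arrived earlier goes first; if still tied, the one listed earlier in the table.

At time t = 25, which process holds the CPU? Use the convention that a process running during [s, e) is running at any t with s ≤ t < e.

Timeline: | T2 0-4 | T3 4-8 | T1 8-12 | T5 12-16 | T2 16-20 | T4 20-21 | T1 21-23 | T5 23-25 | T2 25-27 |
Completion: T1=23  T2=27  T3=8  T4=21  T5=25
Turnaround (C−A): T1=22  T2=27  T3=8  T4=16  T5=21

T2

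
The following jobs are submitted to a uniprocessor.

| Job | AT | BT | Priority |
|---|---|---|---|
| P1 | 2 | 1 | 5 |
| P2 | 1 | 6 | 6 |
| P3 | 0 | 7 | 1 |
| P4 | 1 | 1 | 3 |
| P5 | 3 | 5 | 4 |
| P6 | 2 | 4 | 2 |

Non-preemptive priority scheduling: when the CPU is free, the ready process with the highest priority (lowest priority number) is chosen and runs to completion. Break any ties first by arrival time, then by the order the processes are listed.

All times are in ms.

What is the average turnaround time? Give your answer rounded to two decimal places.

Timeline: | P3 0-7 | P6 7-11 | P4 11-12 | P5 12-17 | P1 17-18 | P2 18-24 |
Completion: P1=18  P2=24  P3=7  P4=12  P5=17  P6=11
Turnaround (C−A): P1=16  P2=23  P3=7  P4=11  P5=14  P6=9
Turnaround times: P1=16, P2=23, P3=7, P4=11, P5=14, P6=9
Average turnaround = (16+23+7+11+14+9) / 6 = 80/6 = 13.33

13.33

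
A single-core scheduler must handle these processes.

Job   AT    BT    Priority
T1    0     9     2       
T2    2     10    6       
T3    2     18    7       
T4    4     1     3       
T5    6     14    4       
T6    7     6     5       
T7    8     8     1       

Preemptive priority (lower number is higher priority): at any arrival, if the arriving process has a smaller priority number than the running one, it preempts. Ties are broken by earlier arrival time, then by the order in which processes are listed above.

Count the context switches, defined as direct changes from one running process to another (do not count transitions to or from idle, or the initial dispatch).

Timeline: | T1 0-8 | T7 8-16 | T1 16-17 | T4 17-18 | T5 18-32 | T6 32-38 | T2 38-48 | T3 48-66 |
Completion: T1=17  T2=48  T3=66  T4=18  T5=32  T6=38  T7=16
Turnaround (C−A): T1=17  T2=46  T3=64  T4=14  T5=26  T6=31  T7=8

7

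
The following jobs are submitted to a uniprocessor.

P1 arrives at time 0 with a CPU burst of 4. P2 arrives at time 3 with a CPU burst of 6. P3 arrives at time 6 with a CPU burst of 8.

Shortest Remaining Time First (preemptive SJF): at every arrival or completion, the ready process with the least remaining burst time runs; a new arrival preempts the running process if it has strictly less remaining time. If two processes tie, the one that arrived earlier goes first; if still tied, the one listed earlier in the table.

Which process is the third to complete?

Schedule: | P1 0-4 | P2 4-10 | P3 10-18 |
Completion: P1=4  P2=10  P3=18
Turnaround (C−A): P1=4  P2=7  P3=12
Finish order: P1 → P2 → P3

P3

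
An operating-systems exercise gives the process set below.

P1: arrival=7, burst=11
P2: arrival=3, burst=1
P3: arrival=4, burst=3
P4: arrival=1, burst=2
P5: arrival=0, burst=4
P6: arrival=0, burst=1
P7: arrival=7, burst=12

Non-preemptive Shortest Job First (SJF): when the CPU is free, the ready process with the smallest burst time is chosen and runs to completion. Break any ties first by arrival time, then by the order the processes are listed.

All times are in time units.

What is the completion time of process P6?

1

Gantt: | P6 0-1 | P4 1-3 | P2 3-4 | P3 4-7 | P5 7-11 | P1 11-22 | P7 22-34 |
Completion: P1=22  P2=4  P3=7  P4=3  P5=11  P6=1  P7=34
Turnaround (C−A): P1=15  P2=1  P3=3  P4=2  P5=11  P6=1  P7=27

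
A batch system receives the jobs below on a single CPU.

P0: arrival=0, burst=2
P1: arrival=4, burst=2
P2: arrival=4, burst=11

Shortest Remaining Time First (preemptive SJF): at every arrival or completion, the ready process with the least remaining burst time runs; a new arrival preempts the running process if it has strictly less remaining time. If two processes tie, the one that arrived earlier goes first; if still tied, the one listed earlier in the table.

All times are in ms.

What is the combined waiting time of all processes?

2

Schedule: | P0 0-2 | idle 2-4 | P1 4-6 | P2 6-17 |
Completion: P0=2  P1=6  P2=17
Waiting = turnaround − burst: P0=0, P1=0, P2=2
Total waiting = 0 + 0 + 2 = 2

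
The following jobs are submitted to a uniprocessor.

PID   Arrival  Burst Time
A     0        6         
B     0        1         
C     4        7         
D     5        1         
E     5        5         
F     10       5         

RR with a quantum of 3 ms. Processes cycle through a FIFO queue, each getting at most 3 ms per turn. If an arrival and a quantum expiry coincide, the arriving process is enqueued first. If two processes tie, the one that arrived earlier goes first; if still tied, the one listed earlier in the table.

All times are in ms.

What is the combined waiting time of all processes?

44

Gantt: | A 0-3 | B 3-4 | A 4-7 | C 7-10 | D 10-11 | E 11-14 | F 14-17 | C 17-20 | E 20-22 | F 22-24 | C 24-25 |
Completion: A=7  B=4  C=25  D=11  E=22  F=24
Waiting = turnaround − burst: A=1, B=3, C=14, D=5, E=12, F=9
Total waiting = 1 + 3 + 14 + 5 + 12 + 9 = 44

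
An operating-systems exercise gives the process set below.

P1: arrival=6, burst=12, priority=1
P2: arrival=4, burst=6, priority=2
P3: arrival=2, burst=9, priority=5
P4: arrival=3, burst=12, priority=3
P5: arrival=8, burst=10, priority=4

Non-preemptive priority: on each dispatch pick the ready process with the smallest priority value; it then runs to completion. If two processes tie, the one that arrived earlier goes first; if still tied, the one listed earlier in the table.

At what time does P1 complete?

23

Timeline: | idle 0-2 | P3 2-11 | P1 11-23 | P2 23-29 | P4 29-41 | P5 41-51 |
Completion: P1=23  P2=29  P3=11  P4=41  P5=51
Turnaround (C−A): P1=17  P2=25  P3=9  P4=38  P5=43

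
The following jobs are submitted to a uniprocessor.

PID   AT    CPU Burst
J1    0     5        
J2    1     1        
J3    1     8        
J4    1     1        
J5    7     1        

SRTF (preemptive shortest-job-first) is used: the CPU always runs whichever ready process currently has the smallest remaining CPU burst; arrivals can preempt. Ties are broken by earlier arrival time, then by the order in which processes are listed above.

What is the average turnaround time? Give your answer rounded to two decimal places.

5.20

Timeline: | J1 0-1 | J2 1-2 | J4 2-3 | J1 3-7 | J5 7-8 | J3 8-16 |
Completion: J1=7  J2=2  J3=16  J4=3  J5=8
Turnaround (C−A): J1=7  J2=1  J3=15  J4=2  J5=1
Turnaround times: J1=7, J2=1, J3=15, J4=2, J5=1
Average turnaround = (7+1+15+2+1) / 5 = 26/5 = 5.20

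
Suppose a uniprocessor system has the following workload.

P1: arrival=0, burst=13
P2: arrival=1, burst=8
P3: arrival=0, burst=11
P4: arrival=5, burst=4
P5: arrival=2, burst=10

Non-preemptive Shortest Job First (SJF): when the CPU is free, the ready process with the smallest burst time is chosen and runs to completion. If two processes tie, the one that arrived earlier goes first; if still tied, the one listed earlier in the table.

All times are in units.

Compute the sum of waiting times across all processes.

Schedule: | P3 0-11 | P4 11-15 | P2 15-23 | P5 23-33 | P1 33-46 |
Completion: P1=46  P2=23  P3=11  P4=15  P5=33
Turnaround (C−A): P1=46  P2=22  P3=11  P4=10  P5=31
Waiting = turnaround − burst: P1=33, P2=14, P3=0, P4=6, P5=21
Total waiting = 33 + 14 + 0 + 6 + 21 = 74

74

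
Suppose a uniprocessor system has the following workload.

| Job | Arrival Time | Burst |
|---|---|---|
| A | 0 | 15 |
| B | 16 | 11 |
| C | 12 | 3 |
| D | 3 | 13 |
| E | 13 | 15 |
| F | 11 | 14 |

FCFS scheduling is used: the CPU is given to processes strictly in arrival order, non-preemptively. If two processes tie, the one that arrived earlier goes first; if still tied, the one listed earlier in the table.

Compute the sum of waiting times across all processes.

Schedule: | A 0-15 | D 15-28 | F 28-42 | C 42-45 | E 45-60 | B 60-71 |
Completion: A=15  B=71  C=45  D=28  E=60  F=42
Waiting = turnaround − burst: A=0, B=44, C=30, D=12, E=32, F=17
Total waiting = 0 + 44 + 30 + 12 + 32 + 17 = 135

135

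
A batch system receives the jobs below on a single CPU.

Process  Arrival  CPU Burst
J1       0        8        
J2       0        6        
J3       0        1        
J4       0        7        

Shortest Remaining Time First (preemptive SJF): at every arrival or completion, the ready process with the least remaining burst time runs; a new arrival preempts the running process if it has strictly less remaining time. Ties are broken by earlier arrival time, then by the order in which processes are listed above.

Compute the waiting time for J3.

Timeline: | J3 0-1 | J2 1-7 | J4 7-14 | J1 14-22 |
Completion: J1=22  J2=7  J3=1  J4=14
Waiting(J3) = turnaround − burst = 1 − 1 = 0

0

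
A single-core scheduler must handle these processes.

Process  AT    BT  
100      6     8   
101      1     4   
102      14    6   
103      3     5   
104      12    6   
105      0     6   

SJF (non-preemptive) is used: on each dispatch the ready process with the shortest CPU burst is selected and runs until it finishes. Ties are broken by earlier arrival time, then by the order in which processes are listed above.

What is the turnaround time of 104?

9

Gantt: | 105 0-6 | 101 6-10 | 103 10-15 | 104 15-21 | 102 21-27 | 100 27-35 |
Completion: 100=35  101=10  102=27  103=15  104=21  105=6
Turnaround (C−A): 100=29  101=9  102=13  103=12  104=9  105=6
Turnaround(104) = completion − arrival = 21 − 12 = 9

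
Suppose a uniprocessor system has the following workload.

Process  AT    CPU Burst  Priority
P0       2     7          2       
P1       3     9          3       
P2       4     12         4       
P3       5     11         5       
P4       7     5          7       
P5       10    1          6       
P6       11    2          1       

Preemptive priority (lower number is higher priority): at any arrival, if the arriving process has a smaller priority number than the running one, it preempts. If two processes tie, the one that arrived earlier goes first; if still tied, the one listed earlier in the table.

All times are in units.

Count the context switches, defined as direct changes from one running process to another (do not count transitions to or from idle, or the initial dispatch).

Schedule: | idle 0-2 | P0 2-9 | P1 9-11 | P6 11-13 | P1 13-20 | P2 20-32 | P3 32-43 | P5 43-44 | P4 44-49 |
Completion: P0=9  P1=20  P2=32  P3=43  P4=49  P5=44  P6=13

7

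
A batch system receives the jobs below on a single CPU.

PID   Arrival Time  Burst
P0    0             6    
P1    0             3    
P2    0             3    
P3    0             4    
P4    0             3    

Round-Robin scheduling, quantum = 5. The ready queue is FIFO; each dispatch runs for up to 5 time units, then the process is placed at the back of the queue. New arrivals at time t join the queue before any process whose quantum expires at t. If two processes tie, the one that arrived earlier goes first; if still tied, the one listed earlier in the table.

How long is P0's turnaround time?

Schedule: | P0 0-5 | P1 5-8 | P2 8-11 | P3 11-15 | P4 15-18 | P0 18-19 |
Completion: P0=19  P1=8  P2=11  P3=15  P4=18
Turnaround (C−A): P0=19  P1=8  P2=11  P3=15  P4=18
Turnaround(P0) = completion − arrival = 19 − 0 = 19

19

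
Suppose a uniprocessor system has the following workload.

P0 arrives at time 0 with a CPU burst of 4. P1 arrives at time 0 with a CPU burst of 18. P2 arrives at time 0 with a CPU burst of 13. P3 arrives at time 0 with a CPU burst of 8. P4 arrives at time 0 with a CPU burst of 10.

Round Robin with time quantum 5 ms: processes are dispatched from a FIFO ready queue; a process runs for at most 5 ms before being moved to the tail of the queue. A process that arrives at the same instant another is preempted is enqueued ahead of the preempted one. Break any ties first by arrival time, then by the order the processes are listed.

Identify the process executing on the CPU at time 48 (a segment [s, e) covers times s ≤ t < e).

Schedule: | P0 0-4 | P1 4-9 | P2 9-14 | P3 14-19 | P4 19-24 | P1 24-29 | P2 29-34 | P3 34-37 | P4 37-42 | P1 42-47 | P2 47-50 | P1 50-53 |
Completion: P0=4  P1=53  P2=50  P3=37  P4=42
Turnaround (C−A): P0=4  P1=53  P2=50  P3=37  P4=42

P2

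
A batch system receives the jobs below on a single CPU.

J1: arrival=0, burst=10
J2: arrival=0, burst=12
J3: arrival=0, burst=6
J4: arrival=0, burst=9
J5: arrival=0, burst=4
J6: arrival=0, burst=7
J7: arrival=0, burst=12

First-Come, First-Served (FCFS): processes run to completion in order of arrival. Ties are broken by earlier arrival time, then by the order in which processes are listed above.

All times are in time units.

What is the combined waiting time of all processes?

Timeline: | J1 0-10 | J2 10-22 | J3 22-28 | J4 28-37 | J5 37-41 | J6 41-48 | J7 48-60 |
Completion: J1=10  J2=22  J3=28  J4=37  J5=41  J6=48  J7=60
Waiting = turnaround − burst: J1=0, J2=10, J3=22, J4=28, J5=37, J6=41, J7=48
Total waiting = 0 + 10 + 22 + 28 + 37 + 41 + 48 = 186

186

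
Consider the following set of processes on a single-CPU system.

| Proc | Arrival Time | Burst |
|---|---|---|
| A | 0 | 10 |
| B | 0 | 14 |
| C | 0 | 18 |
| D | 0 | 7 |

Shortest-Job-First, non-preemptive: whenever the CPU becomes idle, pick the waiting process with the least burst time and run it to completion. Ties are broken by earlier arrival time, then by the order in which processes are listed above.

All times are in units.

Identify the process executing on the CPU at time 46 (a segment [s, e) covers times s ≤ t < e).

Schedule: | D 0-7 | A 7-17 | B 17-31 | C 31-49 |
Completion: A=17  B=31  C=49  D=7
Turnaround (C−A): A=17  B=31  C=49  D=7

C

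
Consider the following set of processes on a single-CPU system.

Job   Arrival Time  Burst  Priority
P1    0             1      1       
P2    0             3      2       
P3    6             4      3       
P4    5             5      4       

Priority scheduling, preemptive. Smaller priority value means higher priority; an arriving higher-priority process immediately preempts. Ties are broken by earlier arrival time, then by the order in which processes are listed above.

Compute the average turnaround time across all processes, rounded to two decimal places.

4.50

Timeline: | P1 0-1 | P2 1-4 | idle 4-5 | P4 5-6 | P3 6-10 | P4 10-14 |
Completion: P1=1  P2=4  P3=10  P4=14
Turnaround (C−A): P1=1  P2=4  P3=4  P4=9
Turnaround times: P1=1, P2=4, P3=4, P4=9
Average turnaround = (1+4+4+9) / 4 = 18/4 = 4.50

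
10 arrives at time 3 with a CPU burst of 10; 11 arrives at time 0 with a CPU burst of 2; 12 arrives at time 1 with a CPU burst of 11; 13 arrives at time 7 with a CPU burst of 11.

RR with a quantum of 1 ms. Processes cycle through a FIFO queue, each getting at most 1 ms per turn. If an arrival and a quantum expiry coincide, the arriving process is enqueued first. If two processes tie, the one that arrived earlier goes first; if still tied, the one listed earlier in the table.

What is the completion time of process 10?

Timeline: | 11 0-1 | 12 1-2 | 11 2-3 | 12 3-4 | 10 4-5 | 12 5-6 | 10 6-7 | 12 7-8 | 13 8-9 | 10 9-10 | 12 10-11 | 13 11-12 | 10 12-13 | 12 13-14 | 13 14-15 | 10 15-16 | 12 16-17 | 13 17-18 | 10 18-19 | 12 19-20 | 13 20-21 | 10 21-22 | 12 22-23 | 13 23-24 | 10 24-25 | 12 25-26 | 13 26-27 | 10 27-28 | 12 28-29 | 13 29-30 | 10 30-31 | 13 31-34 |
Completion: 10=31  11=3  12=29  13=34

31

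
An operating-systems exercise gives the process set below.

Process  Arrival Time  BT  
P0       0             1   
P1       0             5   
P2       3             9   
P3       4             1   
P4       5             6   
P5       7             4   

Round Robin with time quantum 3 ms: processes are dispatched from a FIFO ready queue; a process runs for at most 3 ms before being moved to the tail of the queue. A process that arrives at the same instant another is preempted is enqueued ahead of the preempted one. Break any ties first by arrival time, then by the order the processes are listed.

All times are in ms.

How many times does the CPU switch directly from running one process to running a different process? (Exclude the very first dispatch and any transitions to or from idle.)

10

Timeline: | P0 0-1 | P1 1-4 | P2 4-7 | P3 7-8 | P1 8-10 | P4 10-13 | P5 13-16 | P2 16-19 | P4 19-22 | P5 22-23 | P2 23-26 |
Completion: P0=1  P1=10  P2=26  P3=8  P4=22  P5=23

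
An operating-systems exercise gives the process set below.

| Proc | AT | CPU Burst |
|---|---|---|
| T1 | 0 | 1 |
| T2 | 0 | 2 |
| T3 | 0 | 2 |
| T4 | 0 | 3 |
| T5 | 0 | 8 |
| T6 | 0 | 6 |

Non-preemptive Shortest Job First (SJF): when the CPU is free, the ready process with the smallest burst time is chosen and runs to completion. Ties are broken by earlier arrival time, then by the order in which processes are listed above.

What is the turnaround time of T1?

1

Timeline: | T1 0-1 | T2 1-3 | T3 3-5 | T4 5-8 | T6 8-14 | T5 14-22 |
Completion: T1=1  T2=3  T3=5  T4=8  T5=22  T6=14
Turnaround (C−A): T1=1  T2=3  T3=5  T4=8  T5=22  T6=14
Turnaround(T1) = completion − arrival = 1 − 0 = 1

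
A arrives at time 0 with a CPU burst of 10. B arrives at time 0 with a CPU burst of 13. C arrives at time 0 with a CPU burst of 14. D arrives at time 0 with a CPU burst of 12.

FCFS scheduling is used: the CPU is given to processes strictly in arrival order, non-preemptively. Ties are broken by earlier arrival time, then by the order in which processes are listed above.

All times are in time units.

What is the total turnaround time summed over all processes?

Schedule: | A 0-10 | B 10-23 | C 23-37 | D 37-49 |
Completion: A=10  B=23  C=37  D=49
Turnaround (C−A): A=10  B=23  C=37  D=49
Turnaround = completion − arrival: A=10, B=23, C=37, D=49
Total turnaround = 10 + 23 + 37 + 49 = 119

119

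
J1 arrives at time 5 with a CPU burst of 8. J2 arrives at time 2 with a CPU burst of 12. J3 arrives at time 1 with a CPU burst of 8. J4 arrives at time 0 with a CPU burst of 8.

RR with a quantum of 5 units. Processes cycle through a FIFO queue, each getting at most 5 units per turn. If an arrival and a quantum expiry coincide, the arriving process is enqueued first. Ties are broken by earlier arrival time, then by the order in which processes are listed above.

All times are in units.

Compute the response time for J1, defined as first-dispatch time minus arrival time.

10

Schedule: | J4 0-5 | J3 5-10 | J2 10-15 | J1 15-20 | J4 20-23 | J3 23-26 | J2 26-31 | J1 31-34 | J2 34-36 |
Completion: J1=34  J2=36  J3=26  J4=23
Turnaround (C−A): J1=29  J2=34  J3=25  J4=23
Response(J1) = first start − arrival = 15 − 5 = 10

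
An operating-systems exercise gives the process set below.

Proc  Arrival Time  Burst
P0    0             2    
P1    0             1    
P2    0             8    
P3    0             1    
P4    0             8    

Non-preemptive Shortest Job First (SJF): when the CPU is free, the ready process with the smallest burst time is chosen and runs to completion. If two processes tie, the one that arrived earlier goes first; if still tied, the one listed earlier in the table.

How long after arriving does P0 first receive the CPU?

Gantt: | P1 0-1 | P3 1-2 | P0 2-4 | P2 4-12 | P4 12-20 |
Completion: P0=4  P1=1  P2=12  P3=2  P4=20
Response(P0) = first start − arrival = 2 − 0 = 2

2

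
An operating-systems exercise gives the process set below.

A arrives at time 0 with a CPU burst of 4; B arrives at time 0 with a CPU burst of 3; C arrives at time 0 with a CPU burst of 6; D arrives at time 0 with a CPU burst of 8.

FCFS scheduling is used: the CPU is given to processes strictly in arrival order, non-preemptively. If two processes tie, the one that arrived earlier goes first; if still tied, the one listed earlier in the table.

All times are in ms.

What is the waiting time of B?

4

Schedule: | A 0-4 | B 4-7 | C 7-13 | D 13-21 |
Completion: A=4  B=7  C=13  D=21
Waiting(B) = turnaround − burst = 7 − 3 = 4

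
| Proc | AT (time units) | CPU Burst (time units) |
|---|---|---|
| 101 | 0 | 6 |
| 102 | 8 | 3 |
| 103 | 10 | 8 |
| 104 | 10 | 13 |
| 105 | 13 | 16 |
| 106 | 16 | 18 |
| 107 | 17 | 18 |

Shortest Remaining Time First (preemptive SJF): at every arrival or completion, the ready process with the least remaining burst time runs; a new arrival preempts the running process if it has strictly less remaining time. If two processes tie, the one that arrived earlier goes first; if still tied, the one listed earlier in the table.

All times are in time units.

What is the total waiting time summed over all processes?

Gantt: | 101 0-6 | idle 6-8 | 102 8-11 | 103 11-19 | 104 19-32 | 105 32-48 | 106 48-66 | 107 66-84 |
Completion: 101=6  102=11  103=19  104=32  105=48  106=66  107=84
Turnaround (C−A): 101=6  102=3  103=9  104=22  105=35  106=50  107=67
Waiting = turnaround − burst: 101=0, 102=0, 103=1, 104=9, 105=19, 106=32, 107=49
Total waiting = 0 + 0 + 1 + 9 + 19 + 32 + 49 = 110

110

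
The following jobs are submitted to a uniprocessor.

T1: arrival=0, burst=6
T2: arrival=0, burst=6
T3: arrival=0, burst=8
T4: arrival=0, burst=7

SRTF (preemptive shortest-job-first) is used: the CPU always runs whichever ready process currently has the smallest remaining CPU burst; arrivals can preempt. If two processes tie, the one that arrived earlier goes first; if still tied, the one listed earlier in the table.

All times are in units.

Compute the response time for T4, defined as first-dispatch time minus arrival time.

12

Timeline: | T1 0-6 | T2 6-12 | T4 12-19 | T3 19-27 |
Completion: T1=6  T2=12  T3=27  T4=19
Turnaround (C−A): T1=6  T2=12  T3=27  T4=19
Response(T4) = first start − arrival = 12 − 0 = 12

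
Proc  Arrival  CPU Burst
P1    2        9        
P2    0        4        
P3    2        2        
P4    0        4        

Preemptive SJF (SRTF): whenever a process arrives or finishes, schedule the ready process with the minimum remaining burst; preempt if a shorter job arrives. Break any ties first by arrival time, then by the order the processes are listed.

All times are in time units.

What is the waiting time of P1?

Timeline: | P2 0-4 | P3 4-6 | P4 6-10 | P1 10-19 |
Completion: P1=19  P2=4  P3=6  P4=10
Turnaround (C−A): P1=17  P2=4  P3=4  P4=10
Waiting(P1) = turnaround − burst = 17 − 9 = 8

8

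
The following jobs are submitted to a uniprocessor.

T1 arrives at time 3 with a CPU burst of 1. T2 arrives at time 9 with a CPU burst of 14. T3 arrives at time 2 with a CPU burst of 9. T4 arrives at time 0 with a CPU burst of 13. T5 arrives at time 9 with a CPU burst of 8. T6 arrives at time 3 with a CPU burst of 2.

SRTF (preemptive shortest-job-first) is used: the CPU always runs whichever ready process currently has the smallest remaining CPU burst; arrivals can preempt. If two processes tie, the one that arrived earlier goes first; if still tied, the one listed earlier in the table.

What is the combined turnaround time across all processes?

Timeline: | T4 0-2 | T3 2-3 | T1 3-4 | T6 4-6 | T3 6-14 | T5 14-22 | T4 22-33 | T2 33-47 |
Completion: T1=4  T2=47  T3=14  T4=33  T5=22  T6=6
Turnaround = completion − arrival: T1=1, T2=38, T3=12, T4=33, T5=13, T6=3
Total turnaround = 1 + 38 + 12 + 33 + 13 + 3 = 100

100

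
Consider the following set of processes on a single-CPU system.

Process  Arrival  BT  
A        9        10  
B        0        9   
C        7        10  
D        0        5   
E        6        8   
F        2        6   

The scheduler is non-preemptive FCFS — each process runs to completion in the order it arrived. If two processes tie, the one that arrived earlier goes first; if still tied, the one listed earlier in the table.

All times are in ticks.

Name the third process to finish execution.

Gantt: | B 0-9 | D 9-14 | F 14-20 | E 20-28 | C 28-38 | A 38-48 |
Completion: A=48  B=9  C=38  D=14  E=28  F=20
Finish order: B → D → F → E → C → A

F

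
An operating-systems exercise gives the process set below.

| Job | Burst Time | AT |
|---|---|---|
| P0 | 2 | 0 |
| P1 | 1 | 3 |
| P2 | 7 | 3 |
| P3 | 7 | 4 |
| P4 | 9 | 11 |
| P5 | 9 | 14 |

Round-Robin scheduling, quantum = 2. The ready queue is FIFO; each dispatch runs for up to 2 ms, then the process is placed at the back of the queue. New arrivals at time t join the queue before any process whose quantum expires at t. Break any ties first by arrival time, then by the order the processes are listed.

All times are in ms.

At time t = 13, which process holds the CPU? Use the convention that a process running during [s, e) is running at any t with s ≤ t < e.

P2

Timeline: | P0 0-2 | idle 2-3 | P1 3-4 | P2 4-6 | P3 6-8 | P2 8-10 | P3 10-12 | P2 12-14 | P4 14-16 | P3 16-18 | P5 18-20 | P2 20-21 | P4 21-23 | P3 23-24 | P5 24-26 | P4 26-28 | P5 28-30 | P4 30-32 | P5 32-34 | P4 34-35 | P5 35-36 |
Completion: P0=2  P1=4  P2=21  P3=24  P4=35  P5=36
Turnaround (C−A): P0=2  P1=1  P2=18  P3=20  P4=24  P5=22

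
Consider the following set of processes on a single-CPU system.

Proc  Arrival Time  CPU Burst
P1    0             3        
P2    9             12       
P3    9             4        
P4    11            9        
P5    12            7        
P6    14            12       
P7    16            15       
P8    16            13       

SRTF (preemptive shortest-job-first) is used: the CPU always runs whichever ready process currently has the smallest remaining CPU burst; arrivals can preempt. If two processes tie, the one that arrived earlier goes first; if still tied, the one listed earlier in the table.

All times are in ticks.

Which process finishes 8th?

P7

Gantt: | P1 0-3 | idle 3-9 | P3 9-13 | P5 13-20 | P4 20-29 | P2 29-41 | P6 41-53 | P8 53-66 | P7 66-81 |
Completion: P1=3  P2=41  P3=13  P4=29  P5=20  P6=53  P7=81  P8=66
Finish order: P1 → P3 → P5 → P4 → P2 → P6 → P8 → P7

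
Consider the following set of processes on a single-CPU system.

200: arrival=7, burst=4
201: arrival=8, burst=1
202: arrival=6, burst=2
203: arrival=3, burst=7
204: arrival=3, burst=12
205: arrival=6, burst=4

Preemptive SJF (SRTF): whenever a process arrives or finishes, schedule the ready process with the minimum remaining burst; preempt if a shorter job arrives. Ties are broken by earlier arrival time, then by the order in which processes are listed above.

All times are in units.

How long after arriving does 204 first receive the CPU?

18

Schedule: | idle 0-3 | 203 3-6 | 202 6-8 | 201 8-9 | 203 9-13 | 205 13-17 | 200 17-21 | 204 21-33 |
Completion: 200=21  201=9  202=8  203=13  204=33  205=17
Turnaround (C−A): 200=14  201=1  202=2  203=10  204=30  205=11
Response(204) = first start − arrival = 21 − 3 = 18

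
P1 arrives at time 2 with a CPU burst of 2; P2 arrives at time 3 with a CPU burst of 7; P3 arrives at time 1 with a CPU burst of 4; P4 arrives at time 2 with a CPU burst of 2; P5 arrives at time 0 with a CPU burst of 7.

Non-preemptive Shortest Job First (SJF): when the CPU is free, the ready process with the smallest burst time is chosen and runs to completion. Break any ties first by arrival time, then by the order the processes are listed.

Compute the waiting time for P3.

10

Schedule: | P5 0-7 | P1 7-9 | P4 9-11 | P3 11-15 | P2 15-22 |
Completion: P1=9  P2=22  P3=15  P4=11  P5=7
Turnaround (C−A): P1=7  P2=19  P3=14  P4=9  P5=7
Waiting(P3) = turnaround − burst = 14 − 4 = 10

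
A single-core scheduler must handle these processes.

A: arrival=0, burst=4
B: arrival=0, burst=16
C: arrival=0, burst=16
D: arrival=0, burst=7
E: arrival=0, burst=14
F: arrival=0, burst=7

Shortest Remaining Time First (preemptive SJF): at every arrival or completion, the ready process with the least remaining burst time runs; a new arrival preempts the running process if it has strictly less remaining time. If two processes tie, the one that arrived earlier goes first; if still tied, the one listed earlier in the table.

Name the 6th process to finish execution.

Timeline: | A 0-4 | D 4-11 | F 11-18 | E 18-32 | B 32-48 | C 48-64 |
Completion: A=4  B=48  C=64  D=11  E=32  F=18
Turnaround (C−A): A=4  B=48  C=64  D=11  E=32  F=18
Finish order: A → D → F → E → B → C

C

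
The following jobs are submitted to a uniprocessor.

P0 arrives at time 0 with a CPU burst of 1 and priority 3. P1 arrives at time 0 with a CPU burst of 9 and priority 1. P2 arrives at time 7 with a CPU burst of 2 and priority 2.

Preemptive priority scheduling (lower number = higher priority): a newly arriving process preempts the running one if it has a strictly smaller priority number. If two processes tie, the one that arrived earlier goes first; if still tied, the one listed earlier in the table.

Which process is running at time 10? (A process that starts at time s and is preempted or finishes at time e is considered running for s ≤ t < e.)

Gantt: | P1 0-9 | P2 9-11 | P0 11-12 |
Completion: P0=12  P1=9  P2=11
Turnaround (C−A): P0=12  P1=9  P2=4

P2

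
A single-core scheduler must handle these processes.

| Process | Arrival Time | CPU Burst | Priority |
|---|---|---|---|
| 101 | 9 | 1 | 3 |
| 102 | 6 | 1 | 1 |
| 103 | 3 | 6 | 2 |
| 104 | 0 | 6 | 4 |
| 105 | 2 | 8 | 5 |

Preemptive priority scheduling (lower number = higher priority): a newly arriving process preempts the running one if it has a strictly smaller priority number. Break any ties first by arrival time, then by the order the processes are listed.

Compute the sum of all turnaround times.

44

Gantt: | 104 0-3 | 103 3-6 | 102 6-7 | 103 7-10 | 101 10-11 | 104 11-14 | 105 14-22 |
Completion: 101=11  102=7  103=10  104=14  105=22
Turnaround (C−A): 101=2  102=1  103=7  104=14  105=20
Turnaround = completion − arrival: 101=2, 102=1, 103=7, 104=14, 105=20
Total turnaround = 2 + 1 + 7 + 14 + 20 = 44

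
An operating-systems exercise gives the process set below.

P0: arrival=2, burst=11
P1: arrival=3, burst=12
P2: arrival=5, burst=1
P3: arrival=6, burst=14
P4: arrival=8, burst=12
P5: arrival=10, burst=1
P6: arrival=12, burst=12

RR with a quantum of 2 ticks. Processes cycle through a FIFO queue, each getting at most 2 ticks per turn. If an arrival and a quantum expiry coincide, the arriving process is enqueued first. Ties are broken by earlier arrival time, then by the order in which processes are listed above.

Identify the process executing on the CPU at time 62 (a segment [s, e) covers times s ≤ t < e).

Schedule: | idle 0-2 | P0 2-4 | P1 4-6 | P0 6-8 | P2 8-9 | P3 9-11 | P1 11-13 | P4 13-15 | P0 15-17 | P5 17-18 | P3 18-20 | P6 20-22 | P1 22-24 | P4 24-26 | P0 26-28 | P3 28-30 | P6 30-32 | P1 32-34 | P4 34-36 | P0 36-38 | P3 38-40 | P6 40-42 | P1 42-44 | P4 44-46 | P0 46-47 | P3 47-49 | P6 49-51 | P1 51-53 | P4 53-55 | P3 55-57 | P6 57-59 | P4 59-61 | P3 61-63 | P6 63-65 |
Completion: P0=47  P1=53  P2=9  P3=63  P4=61  P5=18  P6=65
Turnaround (C−A): P0=45  P1=50  P2=4  P3=57  P4=53  P5=8  P6=53

P3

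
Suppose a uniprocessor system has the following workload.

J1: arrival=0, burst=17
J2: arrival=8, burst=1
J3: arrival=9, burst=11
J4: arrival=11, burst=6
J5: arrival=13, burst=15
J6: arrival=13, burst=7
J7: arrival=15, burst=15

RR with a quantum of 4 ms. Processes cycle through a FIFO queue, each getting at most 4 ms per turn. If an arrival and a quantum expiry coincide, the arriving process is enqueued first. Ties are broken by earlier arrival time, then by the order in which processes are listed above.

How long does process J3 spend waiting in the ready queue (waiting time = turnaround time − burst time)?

Schedule: | J1 0-8 | J2 8-9 | J1 9-13 | J3 13-17 | J4 17-21 | J5 21-25 | J6 25-29 | J1 29-33 | J7 33-37 | J3 37-41 | J4 41-43 | J5 43-47 | J6 47-50 | J1 50-51 | J7 51-55 | J3 55-58 | J5 58-62 | J7 62-66 | J5 66-69 | J7 69-72 |
Completion: J1=51  J2=9  J3=58  J4=43  J5=69  J6=50  J7=72
Turnaround (C−A): J1=51  J2=1  J3=49  J4=32  J5=56  J6=37  J7=57
Waiting(J3) = turnaround − burst = 49 − 11 = 38

38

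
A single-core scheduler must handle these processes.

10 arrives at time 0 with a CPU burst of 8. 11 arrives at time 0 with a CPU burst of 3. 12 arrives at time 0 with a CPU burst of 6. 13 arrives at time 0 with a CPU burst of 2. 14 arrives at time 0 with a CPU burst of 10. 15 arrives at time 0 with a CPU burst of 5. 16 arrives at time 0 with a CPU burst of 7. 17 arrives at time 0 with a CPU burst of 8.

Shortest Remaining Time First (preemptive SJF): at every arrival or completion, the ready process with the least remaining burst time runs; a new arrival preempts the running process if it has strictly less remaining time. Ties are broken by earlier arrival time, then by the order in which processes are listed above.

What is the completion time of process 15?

Schedule: | 13 0-2 | 11 2-5 | 15 5-10 | 12 10-16 | 16 16-23 | 10 23-31 | 17 31-39 | 14 39-49 |
Completion: 10=31  11=5  12=16  13=2  14=49  15=10  16=23  17=39

10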